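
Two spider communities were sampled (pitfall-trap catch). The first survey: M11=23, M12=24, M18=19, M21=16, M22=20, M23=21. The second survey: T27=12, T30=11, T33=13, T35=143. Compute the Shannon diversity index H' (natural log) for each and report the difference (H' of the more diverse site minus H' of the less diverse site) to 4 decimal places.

1.0609

The first survey: N=123, proportions 0.186992, 0.195122, 0.154472, 0.130081, 0.162602, 0.170732, giving H' = 1.783363 (working shown to 6 dp, full precision carried).
The second survey: N=179, proportions 0.067039, 0.061453, 0.072626, 0.798883, giving H' = 0.722431.
Difference = |1.783363 − 0.722431| = 1.060932, i.e. 1.0609 to 4 decimal places.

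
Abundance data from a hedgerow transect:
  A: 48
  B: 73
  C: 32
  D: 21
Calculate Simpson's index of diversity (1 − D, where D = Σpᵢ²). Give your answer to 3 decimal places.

0.699

Total N = 48+73+32+21 = 174, so the proportions are 0.275862, 0.41954, 0.183908, 0.12069 (working shown to 6 dp, full precision carried).
D = 0.275862² + 0.41954² + 0.183908² + 0.12069² = 0.076100 + 0.176014 + 0.033822 + 0.014566 = 0.300502.
So 1 − D = 0.699498, i.e. 0.699 to 3 decimal places.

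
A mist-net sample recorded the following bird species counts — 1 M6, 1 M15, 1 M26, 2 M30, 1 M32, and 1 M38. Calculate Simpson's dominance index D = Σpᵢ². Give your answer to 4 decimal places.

Total N = 1+1+1+2+1+1 = 7, so the proportions are 0.142857, 0.142857, 0.142857, 0.285714, 0.142857, 0.142857 (working shown to 6 dp, full precision carried).
D = 0.142857² + 0.142857² + 0.142857² + 0.285714² + 0.142857² + 0.142857² = 0.020408 + 0.020408 + 0.020408 + 0.081633 + 0.020408 + 0.020408 = 0.183673.
To 4 decimal places, D = 0.1837.

0.1837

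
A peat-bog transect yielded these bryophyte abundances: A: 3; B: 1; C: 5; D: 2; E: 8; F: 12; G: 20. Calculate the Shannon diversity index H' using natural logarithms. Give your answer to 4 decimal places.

1.5966

Total N = 3+1+5+2+8+12+20 = 51, so the proportions are 0.058824, 0.019608, 0.098039, 0.039216, 0.156863, 0.235294, 0.392157 (working shown to 6 dp, full precision carried).
Each pᵢ ln pᵢ term: 0.058824×(-2.833213)=-0.166660, 0.019608×(-3.931826)=-0.077095, 0.098039×(-2.322388)=-0.227685, 0.039216×(-3.238678)=-0.127007, 0.156863×(-1.852384)=-0.290570, 0.235294×(-1.446919)=-0.340452, 0.392157×(-0.936093)=-0.367095.
Sum = -1.596563, so H' = 1.5966.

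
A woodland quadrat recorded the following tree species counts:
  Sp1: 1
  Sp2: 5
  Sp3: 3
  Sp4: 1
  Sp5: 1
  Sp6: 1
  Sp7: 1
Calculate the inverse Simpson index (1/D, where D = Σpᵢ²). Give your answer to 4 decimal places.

4.3333

Total N = 1+5+3+1+1+1+1 = 13, so the proportions are 0.07692308, 0.38461538, 0.23076923, 0.07692308, 0.07692308, 0.07692308, 0.07692308 (working shown to 8 dp, full precision carried).
D = 0.07692308² + 0.38461538² + 0.23076923² + 0.07692308² + 0.07692308² + 0.07692308² + 0.07692308² = 0.00591716 + 0.14792899 + 0.05325444 + 0.00591716 + 0.00591716 + 0.00591716 + 0.00591716 = 0.23076923.
So 1/D = 4.333333, i.e. 4.3333 to 4 decimal places.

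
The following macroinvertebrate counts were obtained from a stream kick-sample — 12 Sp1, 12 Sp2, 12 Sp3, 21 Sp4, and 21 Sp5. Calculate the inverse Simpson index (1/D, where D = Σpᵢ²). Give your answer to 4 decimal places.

Total N = 12+12+12+21+21 = 78, so the proportions are 0.15384615, 0.15384615, 0.15384615, 0.26923077, 0.26923077 (working shown to 8 dp, full precision carried).
D = 0.15384615² + 0.15384615² + 0.15384615² + 0.26923077² + 0.26923077² = 0.02366864 + 0.02366864 + 0.02366864 + 0.07248521 + 0.07248521 = 0.21597633.
So 1/D = 4.630137, i.e. 4.6301 to 4 decimal places.

4.6301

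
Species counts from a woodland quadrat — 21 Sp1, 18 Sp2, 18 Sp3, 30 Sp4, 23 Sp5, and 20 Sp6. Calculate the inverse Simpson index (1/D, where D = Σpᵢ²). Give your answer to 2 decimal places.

5.79

Total N = 21+18+18+30+23+20 = 130, so the proportions are 0.161538, 0.138462, 0.138462, 0.230769, 0.176923, 0.153846 (working shown to 6 dp, full precision carried).
D = 0.161538² + 0.138462² + 0.138462² + 0.230769² + 0.176923² + 0.153846² = 0.026095 + 0.019172 + 0.019172 + 0.053254 + 0.031302 + 0.023669 = 0.172663.
So 1/D = 5.7916, i.e. 5.79 to 2 decimal places.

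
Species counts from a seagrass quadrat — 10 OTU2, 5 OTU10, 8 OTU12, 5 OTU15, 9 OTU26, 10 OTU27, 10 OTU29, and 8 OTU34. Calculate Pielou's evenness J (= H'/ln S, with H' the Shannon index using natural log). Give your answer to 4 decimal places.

0.9849

Total N = 10+5+8+5+9+10+10+8 = 65, so the proportions are 0.153846, 0.076923, 0.123077, 0.076923, 0.138462, 0.153846, 0.153846, 0.123077 (working shown to 6 dp, full precision carried).
H' = −Σ pᵢ ln pᵢ = −((-0.287970) + (-0.197304) + (-0.257839) + (-0.197304) + (-0.273761) + (-0.287970) + (-0.287970) + (-0.257839)) = 2.047956.
With S = 8 species, ln S = 2.079442, so J = 2.047956/2.079442 = 0.984859, i.e. 0.9849 to 4 decimal places.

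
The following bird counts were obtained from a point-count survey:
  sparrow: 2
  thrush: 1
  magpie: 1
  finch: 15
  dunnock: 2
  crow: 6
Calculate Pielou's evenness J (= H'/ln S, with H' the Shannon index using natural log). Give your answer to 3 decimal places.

0.720

Total N = 2+1+1+15+2+6 = 27, so the proportions are 0.07407, 0.03704, 0.03704, 0.55556, 0.07407, 0.22222 (working shown to 5 dp, full precision carried).
H' = −Σ pᵢ ln pᵢ = −((-0.19279) + (-0.12207) + (-0.12207) + (-0.32655) + (-0.19279) + (-0.33424)) = 1.29051.
With S = 6 species, ln S = 1.79176, so J = 1.29051/1.79176 = 0.72025, i.e. 0.720 to 3 decimal places.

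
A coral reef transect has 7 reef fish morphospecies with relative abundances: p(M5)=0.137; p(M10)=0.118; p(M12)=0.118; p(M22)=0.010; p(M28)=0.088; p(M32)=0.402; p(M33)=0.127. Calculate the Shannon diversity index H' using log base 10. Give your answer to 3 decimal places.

0.723

Each pᵢ log₁₀ pᵢ term (working shown to 5 dp, full precision carried): 0.137×(-0.86328)=-0.11827, 0.118×(-0.92812)=-0.10952, 0.118×(-0.92812)=-0.10952, 0.01×(-2.00000)=-0.02000, 0.088×(-1.05552)=-0.09289, 0.402×(-0.39577)=-0.15910, 0.127×(-0.89620)=-0.11382.
Sum = -0.72311, so H' = 0.723.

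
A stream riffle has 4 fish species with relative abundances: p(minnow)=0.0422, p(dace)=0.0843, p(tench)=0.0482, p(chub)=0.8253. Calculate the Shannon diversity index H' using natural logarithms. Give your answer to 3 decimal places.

Each pᵢ ln pᵢ term (working shown to 5 dp, full precision carried): 0.0422×(-3.16534)=-0.13358, 0.0843×(-2.47337)=-0.20851, 0.0482×(-3.03240)=-0.14616, 0.8253×(-0.19201)=-0.15846.
Sum = -0.64671, so H' = 0.647.

0.647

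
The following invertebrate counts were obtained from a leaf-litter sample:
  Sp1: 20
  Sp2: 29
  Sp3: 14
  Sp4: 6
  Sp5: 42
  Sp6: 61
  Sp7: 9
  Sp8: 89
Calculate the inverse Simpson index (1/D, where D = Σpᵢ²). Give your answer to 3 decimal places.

Total N = 20+29+14+6+42+61+9+89 = 270, so the proportions are 0.0740741, 0.1074074, 0.0518519, 0.0222222, 0.1555556, 0.2259259, 0.0333333, 0.3296296 (working shown to 7 dp, full precision carried).
D = 0.0740741² + 0.1074074² + 0.0518519² + 0.0222222² + 0.1555556² + 0.2259259² + 0.0333333² + 0.3296296² = 0.0054870 + 0.0115364 + 0.0026886 + 0.0004938 + 0.0241975 + 0.0510425 + 0.0011111 + 0.1086557 = 0.2052126.
So 1/D = 4.87299, i.e. 4.873 to 3 decimal places.

4.873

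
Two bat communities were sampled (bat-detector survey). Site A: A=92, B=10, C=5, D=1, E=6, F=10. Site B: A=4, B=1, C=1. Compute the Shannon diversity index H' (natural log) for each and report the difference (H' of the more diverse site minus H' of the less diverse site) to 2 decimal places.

Site A: N=124, proportions 0.741935, 0.080645, 0.040323, 0.008065, 0.048387, 0.080645, giving H' = 0.942427 (working shown to 6 dp, full precision carried).
Site B: N=6, proportions 0.666667, 0.166667, 0.166667, giving H' = 0.867563.
Difference = |0.942427 − 0.867563| = 0.074864, i.e. 0.07 to 2 decimal places.

0.07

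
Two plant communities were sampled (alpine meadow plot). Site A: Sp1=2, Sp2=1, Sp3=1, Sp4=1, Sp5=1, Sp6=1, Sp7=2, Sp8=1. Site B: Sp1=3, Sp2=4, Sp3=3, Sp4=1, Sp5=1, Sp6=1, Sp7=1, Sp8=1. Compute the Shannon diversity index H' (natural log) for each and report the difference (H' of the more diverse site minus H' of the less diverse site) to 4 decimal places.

Site A: N=10, proportions 0.2, 0.1, 0.1, 0.1, 0.1, 0.1, 0.2, 0.1, giving H' = 2.025326 (working shown to 6 dp, full precision carried).
Site B: N=15, proportions 0.2, 0.266667, 0.2, 0.066667, 0.066667, 0.066667, 0.066667, 0.066667, giving H' = 1.898927.
Difference = |2.025326 − 1.898927| = 0.126399, i.e. 0.1264 to 4 decimal places.

0.1264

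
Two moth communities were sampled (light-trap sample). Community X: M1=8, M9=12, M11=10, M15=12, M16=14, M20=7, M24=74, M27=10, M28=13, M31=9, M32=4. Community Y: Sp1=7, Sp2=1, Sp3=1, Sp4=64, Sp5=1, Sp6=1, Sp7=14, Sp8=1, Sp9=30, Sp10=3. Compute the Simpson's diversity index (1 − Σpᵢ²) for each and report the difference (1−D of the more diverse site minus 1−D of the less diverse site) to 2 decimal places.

Community X: N=173, proportions 0.046243, 0.069364, 0.057803, 0.069364, 0.080925, 0.040462, 0.427746, 0.057803, 0.075145, 0.052023, 0.023121, giving 1−D = 0.781516 (working shown to 6 dp, full precision carried).
Community Y: N=123, proportions 0.056911, 0.00813, 0.00813, 0.520325, 0.00813, 0.00813, 0.113821, 0.00813, 0.243902, 0.02439, giving 1−D = 0.652654.
Difference = |0.781516 − 0.652654| = 0.128862, i.e. 0.13 to 2 decimal places.

0.13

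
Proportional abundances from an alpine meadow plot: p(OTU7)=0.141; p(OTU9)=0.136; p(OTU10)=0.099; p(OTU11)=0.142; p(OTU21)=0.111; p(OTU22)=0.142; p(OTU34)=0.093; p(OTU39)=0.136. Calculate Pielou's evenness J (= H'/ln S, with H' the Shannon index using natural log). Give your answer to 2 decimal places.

H' = −Σ pᵢ ln pᵢ = −((-0.2762) + (-0.2713) + (-0.2290) + (-0.2772) + (-0.2440) + (-0.2772) + (-0.2209) + (-0.2713)) = 2.0671 (working shown to 4 dp, full precision carried).
With S = 8 species, ln S = 2.0794, so J = 2.0671/2.0794 = 0.9941, i.e. 0.99 to 2 decimal places.

0.99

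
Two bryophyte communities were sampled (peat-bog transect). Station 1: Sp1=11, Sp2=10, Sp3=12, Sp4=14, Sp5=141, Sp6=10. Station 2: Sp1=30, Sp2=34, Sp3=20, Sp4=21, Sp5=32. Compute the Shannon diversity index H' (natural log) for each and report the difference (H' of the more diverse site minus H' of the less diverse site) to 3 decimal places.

0.525

Station 1: N=198, proportions 0.05556, 0.05051, 0.06061, 0.07071, 0.71212, 0.05051, giving H' = 1.06115 (working shown to 5 dp, full precision carried).
Station 2: N=137, proportions 0.21898, 0.24818, 0.14599, 0.15328, 0.23358, giving H' = 1.58651.
Difference = |1.06115 − 1.58651| = 0.52536, i.e. 0.525 to 3 decimal places.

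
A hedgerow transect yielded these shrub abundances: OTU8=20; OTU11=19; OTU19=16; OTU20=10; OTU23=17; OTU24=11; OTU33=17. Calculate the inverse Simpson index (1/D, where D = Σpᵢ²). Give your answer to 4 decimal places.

6.6630

Total N = 20+19+16+10+17+11+17 = 110, so the proportions are 0.18181818, 0.17272727, 0.14545455, 0.09090909, 0.15454545, 0.1, 0.15454545 (working shown to 8 dp, full precision carried).
D = 0.18181818² + 0.17272727² + 0.14545455² + 0.09090909² + 0.15454545² + 0.1² + 0.15454545² = 0.03305785 + 0.02983471 + 0.02115702 + 0.00826446 + 0.02388430 + 0.01000000 + 0.02388430 = 0.15008264.
So 1/D = 6.662996, i.e. 6.6630 to 4 decimal places.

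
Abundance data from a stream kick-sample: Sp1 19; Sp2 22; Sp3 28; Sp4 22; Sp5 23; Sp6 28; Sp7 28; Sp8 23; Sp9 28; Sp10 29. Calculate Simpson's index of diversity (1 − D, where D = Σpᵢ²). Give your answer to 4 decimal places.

Total N = 19+22+28+22+23+28+28+23+28+29 = 250, so the proportions are 0.076, 0.088, 0.112, 0.088, 0.092, 0.112, 0.112, 0.092, 0.112, 0.116 (working shown to 6 dp, full precision carried).
D = 0.076² + 0.088² + 0.112² + 0.088² + 0.092² + 0.112² + 0.112² + 0.092² + 0.112² + 0.116² = 0.005776 + 0.007744 + 0.012544 + 0.007744 + 0.008464 + 0.012544 + 0.012544 + 0.008464 + 0.012544 + 0.013456 = 0.101824.
So 1 − D = 0.898176, i.e. 0.8982 to 4 decimal places.

0.8982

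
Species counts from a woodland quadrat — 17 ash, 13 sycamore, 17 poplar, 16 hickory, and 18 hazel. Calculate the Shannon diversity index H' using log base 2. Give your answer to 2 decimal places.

Total N = 17+13+17+16+18 = 81, so the proportions are 0.2099, 0.1605, 0.2099, 0.1975, 0.2222 (working shown to 4 dp, full precision carried).
Each pᵢ log₂ pᵢ term: 0.2099×(-2.2524)=-0.4727, 0.1605×(-2.6394)=-0.4236, 0.2099×(-2.2524)=-0.4727, 0.1975×(-2.3399)=-0.4622, 0.2222×(-2.1699)=-0.4822.
Sum = -2.3135, so H' = 2.31.

2.31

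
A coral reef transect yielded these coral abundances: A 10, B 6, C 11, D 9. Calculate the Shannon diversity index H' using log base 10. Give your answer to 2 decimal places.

0.59

Total N = 10+6+11+9 = 36, so the proportions are 0.2778, 0.1667, 0.3056, 0.25 (working shown to 4 dp, full precision carried).
Each pᵢ log₁₀ pᵢ term: 0.2778×(-0.5563)=-0.1545, 0.1667×(-0.7782)=-0.1297, 0.3056×(-0.5149)=-0.1573, 0.25×(-0.6021)=-0.1505.
Sum = -0.5921, so H' = 0.59.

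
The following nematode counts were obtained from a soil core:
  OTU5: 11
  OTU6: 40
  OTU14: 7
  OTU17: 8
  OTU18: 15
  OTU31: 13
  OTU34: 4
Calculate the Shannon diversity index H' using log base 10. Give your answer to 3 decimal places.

0.734

Total N = 11+40+7+8+15+13+4 = 98, so the proportions are 0.11224, 0.40816, 0.07143, 0.08163, 0.15306, 0.13265, 0.04082 (working shown to 5 dp, full precision carried).
Each pᵢ log₁₀ pᵢ term: 0.11224×(-0.94983)=-0.10661, 0.40816×(-0.38917)=-0.15884, 0.07143×(-1.14613)=-0.08187, 0.08163×(-1.08814)=-0.08883, 0.15306×(-0.81513)=-0.12477, 0.13265×(-0.87728)=-0.11637, 0.04082×(-1.38917)=-0.05670.
Sum = -0.73399, so H' = 0.734.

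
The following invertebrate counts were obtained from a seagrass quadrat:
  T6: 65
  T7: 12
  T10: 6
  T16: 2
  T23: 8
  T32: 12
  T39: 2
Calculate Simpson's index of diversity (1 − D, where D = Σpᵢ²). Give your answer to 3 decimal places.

Total N = 65+12+6+2+8+12+2 = 107, so the proportions are 0.60748, 0.11215, 0.05607, 0.01869, 0.07477, 0.11215, 0.01869 (working shown to 5 dp, full precision carried).
D = 0.60748² + 0.11215² + 0.05607² + 0.01869² + 0.07477² + 0.11215² + 0.01869² = 0.36903 + 0.01258 + 0.00314 + 0.00035 + 0.00559 + 0.01258 + 0.00035 = 0.40362.
So 1 − D = 0.59638, i.e. 0.596 to 3 decimal places.

0.596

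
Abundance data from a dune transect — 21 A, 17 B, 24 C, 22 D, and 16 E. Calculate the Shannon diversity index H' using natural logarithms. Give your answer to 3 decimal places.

Total N = 21+17+24+22+16 = 100, so the proportions are 0.21, 0.17, 0.24, 0.22, 0.16 (working shown to 5 dp, full precision carried).
Each pᵢ ln pᵢ term: 0.21×(-1.56065)=-0.32774, 0.17×(-1.77196)=-0.30123, 0.24×(-1.42712)=-0.34251, 0.22×(-1.51413)=-0.33311, 0.16×(-1.83258)=-0.29321.
Sum = -1.59780, so H' = 1.598.

1.598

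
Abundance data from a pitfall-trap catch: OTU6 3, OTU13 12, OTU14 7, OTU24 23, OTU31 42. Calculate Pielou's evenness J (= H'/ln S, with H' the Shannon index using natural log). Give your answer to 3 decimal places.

Total N = 3+12+7+23+42 = 87, so the proportions are 0.03448, 0.13793, 0.08046, 0.26437, 0.48276 (working shown to 5 dp, full precision carried).
H' = −Σ pᵢ ln pᵢ = −((-0.11611) + (-0.27324) + (-0.20276) + (-0.35172) + (-0.35156)) = 1.29540.
With S = 5 species, ln S = 1.60944, so J = 1.29540/1.60944 = 0.80487, i.e. 0.805 to 3 decimal places.

0.805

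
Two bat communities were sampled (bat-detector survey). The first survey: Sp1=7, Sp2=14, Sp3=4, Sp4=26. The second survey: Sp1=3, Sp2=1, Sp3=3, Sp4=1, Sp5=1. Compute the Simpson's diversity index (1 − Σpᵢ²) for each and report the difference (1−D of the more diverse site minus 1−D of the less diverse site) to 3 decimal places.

0.101

The first survey: N=51, proportions 0.13725, 0.27451, 0.07843, 0.5098, giving 1−D = 0.63975 (working shown to 5 dp, full precision carried).
The second survey: N=9, proportions 0.33333, 0.11111, 0.33333, 0.11111, 0.11111, giving 1−D = 0.74074.
Difference = |0.63975 − 0.74074| = 0.10099, i.e. 0.101 to 3 decimal places.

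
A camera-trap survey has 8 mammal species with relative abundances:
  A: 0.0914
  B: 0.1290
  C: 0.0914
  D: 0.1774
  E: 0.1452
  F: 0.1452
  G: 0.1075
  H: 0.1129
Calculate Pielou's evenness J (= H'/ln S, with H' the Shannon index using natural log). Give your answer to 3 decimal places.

H' = −Σ pᵢ ln pᵢ = −((-0.21868) + (-0.26418) + (-0.21868) + (-0.30679) + (-0.28018) + (-0.28018) + (-0.23975) + (-0.24626)) = 2.05471 (working shown to 5 dp, full precision carried).
With S = 8 species, ln S = 2.07944, so J = 2.05471/2.07944 = 0.98811, i.e. 0.988 to 3 decimal places.

0.988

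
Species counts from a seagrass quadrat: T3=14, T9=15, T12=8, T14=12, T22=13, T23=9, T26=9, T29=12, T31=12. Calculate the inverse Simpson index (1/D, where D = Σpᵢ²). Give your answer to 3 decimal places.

Total N = 14+15+8+12+13+9+9+12+12 = 104, so the proportions are 0.1346154, 0.1442308, 0.0769231, 0.1153846, 0.125, 0.0865385, 0.0865385, 0.1153846, 0.1153846 (working shown to 7 dp, full precision carried).
D = 0.1346154² + 0.1442308² + 0.0769231² + 0.1153846² + 0.125² + 0.0865385² + 0.0865385² + 0.1153846² + 0.1153846² = 0.0181213 + 0.0208025 + 0.0059172 + 0.0133136 + 0.0156250 + 0.0074889 + 0.0074889 + 0.0133136 + 0.0133136 = 0.1153846.
So 1/D = 8.66667, i.e. 8.667 to 3 decimal places.

8.667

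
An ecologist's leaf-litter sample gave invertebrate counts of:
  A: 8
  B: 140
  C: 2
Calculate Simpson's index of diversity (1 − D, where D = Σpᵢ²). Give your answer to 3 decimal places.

Total N = 8+140+2 = 150, so the proportions are 0.05333, 0.93333, 0.01333 (working shown to 5 dp, full precision carried).
D = 0.05333² + 0.93333² + 0.01333² = 0.00284 + 0.87111 + 0.00018 = 0.87413.
So 1 − D = 0.12587, i.e. 0.126 to 3 decimal places.

0.126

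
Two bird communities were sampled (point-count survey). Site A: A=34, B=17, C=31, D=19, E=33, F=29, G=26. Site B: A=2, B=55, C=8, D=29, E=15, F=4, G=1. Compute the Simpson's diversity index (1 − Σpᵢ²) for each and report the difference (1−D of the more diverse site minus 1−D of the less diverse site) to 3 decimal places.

Site A: N=189, proportions 0.17989, 0.08995, 0.16402, 0.10053, 0.1746, 0.15344, 0.13757, giving 1−D = 0.84958 (working shown to 5 dp, full precision carried).
Site B: N=114, proportions 0.01754, 0.48246, 0.07018, 0.25439, 0.13158, 0.03509, 0.00877, giving 1−D = 0.67867.
Difference = |0.84958 − 0.67867| = 0.17091, i.e. 0.171 to 3 decimal places.

0.171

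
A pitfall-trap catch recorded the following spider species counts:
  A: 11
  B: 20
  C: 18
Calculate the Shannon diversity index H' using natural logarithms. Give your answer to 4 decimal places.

Total N = 11+20+18 = 49, so the proportions are 0.22449, 0.408163, 0.367347 (working shown to 6 dp, full precision carried).
Each pᵢ ln pᵢ term: 0.22449×(-1.493925)=-0.335371, 0.408163×(-0.896088)=-0.365750, 0.367347×(-1.001449)=-0.367879.
Sum = -1.069000, so H' = 1.0690.

1.0690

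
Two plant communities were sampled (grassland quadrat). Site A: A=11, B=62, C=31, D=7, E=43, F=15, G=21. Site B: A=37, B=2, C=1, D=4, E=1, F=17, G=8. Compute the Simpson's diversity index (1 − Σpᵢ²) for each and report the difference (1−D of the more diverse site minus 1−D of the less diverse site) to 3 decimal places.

0.148

Site A: N=190, proportions 0.05789, 0.32632, 0.16316, 0.03684, 0.22632, 0.07895, 0.11053, giving 1−D = 0.79252 (working shown to 5 dp, full precision carried).
Site B: N=70, proportions 0.52857, 0.02857, 0.01429, 0.05714, 0.01429, 0.24286, 0.11429, giving 1−D = 0.64408.
Difference = |0.79252 − 0.64408| = 0.14844, i.e. 0.148 to 3 decimal places.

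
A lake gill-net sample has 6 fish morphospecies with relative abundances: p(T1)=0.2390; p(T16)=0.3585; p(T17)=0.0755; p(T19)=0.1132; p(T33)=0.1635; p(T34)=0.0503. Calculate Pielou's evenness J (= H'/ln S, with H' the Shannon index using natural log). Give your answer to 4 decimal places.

H' = −Σ pᵢ ln pᵢ = −((-0.342079) + (-0.367759) + (-0.195064) + (-0.246617) + (-0.296089) + (-0.150384)) = 1.597992 (working shown to 6 dp, full precision carried).
With S = 6 species, ln S = 1.791759, so J = 1.597992/1.791759 = 0.891856, i.e. 0.8919 to 4 decimal places.

0.8919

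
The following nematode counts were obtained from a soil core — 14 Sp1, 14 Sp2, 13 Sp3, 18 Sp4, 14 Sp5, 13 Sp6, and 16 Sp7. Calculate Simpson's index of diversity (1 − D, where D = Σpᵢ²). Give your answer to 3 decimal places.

0.855

Total N = 14+14+13+18+14+13+16 = 102, so the proportions are 0.13725, 0.13725, 0.12745, 0.17647, 0.13725, 0.12745, 0.15686 (working shown to 5 dp, full precision carried).
D = 0.13725² + 0.13725² + 0.12745² + 0.17647² + 0.13725² + 0.12745² + 0.15686² = 0.01884 + 0.01884 + 0.01624 + 0.03114 + 0.01884 + 0.01624 + 0.02461 = 0.14475.
So 1 − D = 0.85525, i.e. 0.855 to 3 decimal places.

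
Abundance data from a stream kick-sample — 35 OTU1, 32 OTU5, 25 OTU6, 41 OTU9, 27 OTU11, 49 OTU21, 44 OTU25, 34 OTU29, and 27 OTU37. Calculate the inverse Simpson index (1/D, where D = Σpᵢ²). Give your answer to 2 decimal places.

Total N = 35+32+25+41+27+49+44+34+27 = 314, so the proportions are 0.111465, 0.101911, 0.079618, 0.130573, 0.085987, 0.156051, 0.140127, 0.10828, 0.085987 (working shown to 6 dp, full precision carried).
D = 0.111465² + 0.101911² + 0.079618² + 0.130573² + 0.085987² + 0.156051² + 0.140127² + 0.10828² + 0.085987² = 0.012424 + 0.010386 + 0.006339 + 0.017049 + 0.007394 + 0.024352 + 0.019636 + 0.011725 + 0.007394 = 0.116698.
So 1/D = 8.5691, i.e. 8.57 to 2 decimal places.

8.57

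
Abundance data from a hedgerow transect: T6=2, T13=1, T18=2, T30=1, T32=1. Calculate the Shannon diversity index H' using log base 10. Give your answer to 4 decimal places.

Total N = 2+1+2+1+1 = 7, so the proportions are 0.285714, 0.142857, 0.285714, 0.142857, 0.142857 (working shown to 6 dp, full precision carried).
Each pᵢ log₁₀ pᵢ term: 0.285714×(-0.544068)=-0.155448, 0.142857×(-0.845098)=-0.120728, 0.285714×(-0.544068)=-0.155448, 0.142857×(-0.845098)=-0.120728, 0.142857×(-0.845098)=-0.120728.
Sum = -0.673081, so H' = 0.6731.

0.6731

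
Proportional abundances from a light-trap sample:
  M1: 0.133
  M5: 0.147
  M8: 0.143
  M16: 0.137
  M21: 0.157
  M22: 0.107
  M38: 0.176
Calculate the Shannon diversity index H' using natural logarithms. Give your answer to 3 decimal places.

1.936

Each pᵢ ln pᵢ term (working shown to 5 dp, full precision carried): 0.133×(-2.01741)=-0.26832, 0.147×(-1.91732)=-0.28185, 0.143×(-1.94491)=-0.27812, 0.137×(-1.98777)=-0.27233, 0.157×(-1.85151)=-0.29069, 0.107×(-2.23493)=-0.23914, 0.176×(-1.73727)=-0.30576.
Sum = -1.93619, so H' = 1.936.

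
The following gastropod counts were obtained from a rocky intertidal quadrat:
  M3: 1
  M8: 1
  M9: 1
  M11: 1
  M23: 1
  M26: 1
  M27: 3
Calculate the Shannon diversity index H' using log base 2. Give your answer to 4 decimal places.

Total N = 1+1+1+1+1+1+3 = 9, so the proportions are 0.111111, 0.111111, 0.111111, 0.111111, 0.111111, 0.111111, 0.333333 (working shown to 6 dp, full precision carried).
Each pᵢ log₂ pᵢ term: 0.111111×(-3.169925)=-0.352214, 0.111111×(-3.169925)=-0.352214, 0.111111×(-3.169925)=-0.352214, 0.111111×(-3.169925)=-0.352214, 0.111111×(-3.169925)=-0.352214, 0.111111×(-3.169925)=-0.352214, 0.333333×(-1.584963)=-0.528321.
Sum = -2.641604, so H' = 2.6416.

2.6416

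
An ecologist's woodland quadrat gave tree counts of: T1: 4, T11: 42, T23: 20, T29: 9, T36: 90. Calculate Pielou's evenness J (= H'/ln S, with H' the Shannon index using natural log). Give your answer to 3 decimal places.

0.735

Total N = 4+42+20+9+90 = 165, so the proportions are 0.02424, 0.25455, 0.12121, 0.05455, 0.54545 (working shown to 5 dp, full precision carried).
H' = −Σ pᵢ ln pᵢ = −((-0.09017) + (-0.34829) + (-0.25578) + (-0.15866) + (-0.33062)) = 1.18352.
With S = 5 species, ln S = 1.60944, so J = 1.18352/1.60944 = 0.73536, i.e. 0.735 to 3 decimal places.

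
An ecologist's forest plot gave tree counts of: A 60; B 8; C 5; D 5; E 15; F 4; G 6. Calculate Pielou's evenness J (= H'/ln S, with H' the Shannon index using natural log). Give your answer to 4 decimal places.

0.7088

Total N = 60+8+5+5+15+4+6 = 103, so the proportions are 0.582524, 0.07767, 0.048544, 0.048544, 0.145631, 0.038835, 0.058252 (working shown to 6 dp, full precision carried).
H' = −Σ pᵢ ln pᵢ = −((-0.314787) + (-0.198469) + (-0.146859) + (-0.146859) + (-0.280584) + (-0.126153) + (-0.165610)) = 1.379321.
With S = 7 species, ln S = 1.945910, so J = 1.379321/1.945910 = 0.708831, i.e. 0.7088 to 4 decimal places.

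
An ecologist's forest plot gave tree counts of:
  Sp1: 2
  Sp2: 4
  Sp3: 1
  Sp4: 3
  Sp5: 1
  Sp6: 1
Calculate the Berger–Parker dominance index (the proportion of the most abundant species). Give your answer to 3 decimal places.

Total N = 2+4+1+3+1+1 = 12, so the proportions are 0.16667, 0.33333, 0.08333, 0.25, 0.08333, 0.08333 (working shown to 5 dp, full precision carried).
The largest proportion is 0.33333, i.e. d = 0.333 to 3 decimal places.

0.333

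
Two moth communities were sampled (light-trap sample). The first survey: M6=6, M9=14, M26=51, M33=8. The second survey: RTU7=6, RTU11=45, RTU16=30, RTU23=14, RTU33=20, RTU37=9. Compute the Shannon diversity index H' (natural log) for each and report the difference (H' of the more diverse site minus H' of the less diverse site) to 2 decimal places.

The first survey: N=79, proportions 0.0759, 0.1772, 0.6456, 0.1013, giving H' = 1.0168 (working shown to 4 dp, full precision carried).
The second survey: N=124, proportions 0.0484, 0.3629, 0.2419, 0.1129, 0.1613, 0.0726, giving H' = 1.5886.
Difference = |1.0168 − 1.5886| = 0.5718, i.e. 0.57 to 2 decimal places.

0.57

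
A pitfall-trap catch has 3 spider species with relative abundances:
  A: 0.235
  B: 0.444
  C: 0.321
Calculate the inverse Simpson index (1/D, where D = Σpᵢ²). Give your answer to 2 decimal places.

2.81

D = 0.235² + 0.444² + 0.321² = 0.05522 + 0.19714 + 0.10304 = 0.35540 (working shown to 5 dp, full precision carried).
So 1/D = 2.8137, i.e. 2.81 to 2 decimal places.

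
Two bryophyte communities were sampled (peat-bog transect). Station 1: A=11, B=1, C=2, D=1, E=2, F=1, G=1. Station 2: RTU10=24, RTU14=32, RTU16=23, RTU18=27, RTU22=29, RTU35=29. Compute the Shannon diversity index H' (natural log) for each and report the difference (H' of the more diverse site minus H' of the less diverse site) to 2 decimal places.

0.38

Station 1: N=19, proportions 0.57895, 0.05263, 0.10526, 0.05263, 0.10526, 0.05263, 0.05263, giving H' = 1.41026 (working shown to 5 dp, full precision carried).
Station 2: N=164, proportions 0.14634, 0.19512, 0.14024, 0.16463, 0.17683, 0.17683, giving H' = 1.78533.
Difference = |1.41026 − 1.78533| = 0.37507, i.e. 0.38 to 2 decimal places.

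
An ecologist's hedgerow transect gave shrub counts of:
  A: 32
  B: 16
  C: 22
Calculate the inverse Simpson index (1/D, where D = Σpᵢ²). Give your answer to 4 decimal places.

2.7778

Total N = 32+16+22 = 70, so the proportions are 0.4571429, 0.2285714, 0.3142857 (working shown to 7 dp, full precision carried).
D = 0.4571429² + 0.2285714² + 0.3142857² = 0.2089796 + 0.0522449 + 0.0987755 = 0.3600000.
So 1/D = 2.777778, i.e. 2.7778 to 4 decimal places.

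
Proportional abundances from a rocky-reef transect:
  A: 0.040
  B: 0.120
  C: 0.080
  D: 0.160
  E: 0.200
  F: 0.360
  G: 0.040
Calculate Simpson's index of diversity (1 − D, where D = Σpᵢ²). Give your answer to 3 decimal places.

D = 0.04² + 0.12² + 0.08² + 0.16² + 0.2² + 0.36² + 0.04² = 0.00160 + 0.01440 + 0.00640 + 0.02560 + 0.04000 + 0.12960 + 0.00160 = 0.21920 (working shown to 5 dp, full precision carried).
So 1 − D = 0.78080, i.e. 0.781 to 3 decimal places.

0.781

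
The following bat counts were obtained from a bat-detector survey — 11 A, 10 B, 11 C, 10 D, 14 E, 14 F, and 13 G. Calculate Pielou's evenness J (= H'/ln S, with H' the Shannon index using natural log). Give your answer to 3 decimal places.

Total N = 11+10+11+10+14+14+13 = 83, so the proportions are 0.13253, 0.12048, 0.13253, 0.12048, 0.16867, 0.16867, 0.15663 (working shown to 5 dp, full precision carried).
H' = −Σ pᵢ ln pᵢ = −((-0.26784) + (-0.25497) + (-0.26784) + (-0.25497) + (-0.30020) + (-0.30020) + (-0.29037)) = 1.93639.
With S = 7 species, ln S = 1.94591, so J = 1.93639/1.94591 = 0.99511, i.e. 0.995 to 3 decimal places.

0.995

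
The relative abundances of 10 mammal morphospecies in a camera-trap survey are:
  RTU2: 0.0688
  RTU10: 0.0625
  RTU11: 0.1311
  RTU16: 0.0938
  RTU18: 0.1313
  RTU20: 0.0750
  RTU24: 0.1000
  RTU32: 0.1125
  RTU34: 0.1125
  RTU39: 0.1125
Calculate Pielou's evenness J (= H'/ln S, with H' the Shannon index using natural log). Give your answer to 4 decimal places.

H' = −Σ pᵢ ln pᵢ = −((-0.184147) + (-0.173287) + (-0.266368) + (-0.221986) + (-0.266575) + (-0.194270) + (-0.230259) + (-0.245790) + (-0.245790) + (-0.245790)) = 2.274262 (working shown to 6 dp, full precision carried).
With S = 10 species, ln S = 2.302585, so J = 2.274262/2.302585 = 0.987699, i.e. 0.9877 to 4 decimal places.

0.9877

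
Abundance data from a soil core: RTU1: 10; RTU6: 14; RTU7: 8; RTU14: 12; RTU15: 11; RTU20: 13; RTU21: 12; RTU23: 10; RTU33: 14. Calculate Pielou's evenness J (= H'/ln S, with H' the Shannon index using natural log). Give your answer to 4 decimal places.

Total N = 10+14+8+12+11+13+12+10+14 = 104, so the proportions are 0.096154, 0.134615, 0.076923, 0.115385, 0.105769, 0.125, 0.115385, 0.096154, 0.134615 (working shown to 6 dp, full precision carried).
H' = −Σ pᵢ ln pᵢ = −((-0.225174) + (-0.269949) + (-0.197304) + (-0.249171) + (-0.237610) + (-0.259930) + (-0.249171) + (-0.225174) + (-0.269949)) = 2.183431.
With S = 9 species, ln S = 2.197225, so J = 2.183431/2.197225 = 0.993722, i.e. 0.9937 to 4 decimal places.

0.9937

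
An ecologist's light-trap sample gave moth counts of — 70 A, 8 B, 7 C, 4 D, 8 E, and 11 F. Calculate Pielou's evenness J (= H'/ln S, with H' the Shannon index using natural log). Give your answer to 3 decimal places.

Total N = 70+8+7+4+8+11 = 108, so the proportions are 0.64815, 0.07407, 0.06481, 0.03704, 0.07407, 0.10185 (working shown to 5 dp, full precision carried).
H' = −Σ pᵢ ln pᵢ = −((-0.28106) + (-0.19279) + (-0.17735) + (-0.12207) + (-0.19279) + (-0.23265)) = 1.19871.
With S = 6 species, ln S = 1.79176, so J = 1.19871/1.79176 = 0.66901, i.e. 0.669 to 3 decimal places.

0.669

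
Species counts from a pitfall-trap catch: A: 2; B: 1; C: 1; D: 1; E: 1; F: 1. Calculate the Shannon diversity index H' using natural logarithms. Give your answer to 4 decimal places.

1.7479

Total N = 2+1+1+1+1+1 = 7, so the proportions are 0.285714, 0.142857, 0.142857, 0.142857, 0.142857, 0.142857 (working shown to 6 dp, full precision carried).
Each pᵢ ln pᵢ term: 0.285714×(-1.252763)=-0.357932, 0.142857×(-1.945910)=-0.277987, 0.142857×(-1.945910)=-0.277987, 0.142857×(-1.945910)=-0.277987, 0.142857×(-1.945910)=-0.277987, 0.142857×(-1.945910)=-0.277987.
Sum = -1.747868, so H' = 1.7479.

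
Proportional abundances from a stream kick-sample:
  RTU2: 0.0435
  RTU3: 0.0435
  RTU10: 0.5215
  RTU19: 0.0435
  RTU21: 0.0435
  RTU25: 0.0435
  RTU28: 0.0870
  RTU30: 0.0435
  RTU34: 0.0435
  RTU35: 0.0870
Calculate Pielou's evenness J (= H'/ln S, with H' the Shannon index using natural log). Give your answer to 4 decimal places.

0.7466

H' = −Σ pᵢ ln pᵢ = −((-0.136372) + (-0.136372) + (-0.339520) + (-0.136372) + (-0.136372) + (-0.136372) + (-0.212441) + (-0.136372) + (-0.136372) + (-0.212441)) = 1.719008 (working shown to 6 dp, full precision carried).
With S = 10 species, ln S = 2.302585, so J = 1.719008/2.302585 = 0.746556, i.e. 0.7466 to 4 decimal places.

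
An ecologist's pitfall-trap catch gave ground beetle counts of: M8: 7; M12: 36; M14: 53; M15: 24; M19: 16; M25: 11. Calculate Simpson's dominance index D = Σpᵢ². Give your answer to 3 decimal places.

0.236

Total N = 7+36+53+24+16+11 = 147, so the proportions are 0.04762, 0.2449, 0.36054, 0.16327, 0.10884, 0.07483 (working shown to 5 dp, full precision carried).
D = 0.04762² + 0.2449² + 0.36054² + 0.16327² + 0.10884² + 0.07483² = 0.00227 + 0.05998 + 0.12999 + 0.02666 + 0.01185 + 0.00560 = 0.23634.
To 3 decimal places, D = 0.236.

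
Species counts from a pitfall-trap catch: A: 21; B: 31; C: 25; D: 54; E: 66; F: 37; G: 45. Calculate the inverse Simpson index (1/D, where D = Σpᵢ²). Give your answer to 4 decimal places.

Total N = 21+31+25+54+66+37+45 = 279, so the proportions are 0.07526882, 0.11111111, 0.08960573, 0.19354839, 0.23655914, 0.13261649, 0.16129032 (working shown to 8 dp, full precision carried).
D = 0.07526882² + 0.11111111² + 0.08960573² + 0.19354839² + 0.23655914² + 0.13261649² + 0.16129032² = 0.00566539 + 0.01234568 + 0.00802919 + 0.03746098 + 0.05596023 + 0.01758713 + 0.02601457 = 0.16306317.
So 1/D = 6.132593, i.e. 6.1326 to 4 decimal places.

6.1326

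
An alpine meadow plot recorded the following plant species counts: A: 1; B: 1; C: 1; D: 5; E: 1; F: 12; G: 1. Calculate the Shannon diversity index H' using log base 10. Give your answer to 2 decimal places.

0.59

Total N = 1+1+1+5+1+12+1 = 22, so the proportions are 0.0455, 0.0455, 0.0455, 0.2273, 0.0455, 0.5455, 0.0455 (working shown to 4 dp, full precision carried).
Each pᵢ log₁₀ pᵢ term: 0.0455×(-1.3424)=-0.0610, 0.0455×(-1.3424)=-0.0610, 0.0455×(-1.3424)=-0.0610, 0.2273×(-0.6435)=-0.1462, 0.0455×(-1.3424)=-0.0610, 0.5455×(-0.2632)=-0.1436, 0.0455×(-1.3424)=-0.0610.
Sum = -0.5949, so H' = 0.59.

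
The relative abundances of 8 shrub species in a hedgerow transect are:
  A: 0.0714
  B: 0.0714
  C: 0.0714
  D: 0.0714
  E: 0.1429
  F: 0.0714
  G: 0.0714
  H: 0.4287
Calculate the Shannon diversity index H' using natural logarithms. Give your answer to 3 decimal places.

Each pᵢ ln pᵢ term (working shown to 5 dp, full precision carried): 0.0714×(-2.63946)=-0.18846, 0.0714×(-2.63946)=-0.18846, 0.0714×(-2.63946)=-0.18846, 0.0714×(-2.63946)=-0.18846, 0.1429×(-1.94561)=-0.27803, 0.0714×(-2.63946)=-0.18846, 0.0714×(-2.63946)=-0.18846, 0.4287×(-0.84700)=-0.36311.
Sum = -1.77188, so H' = 1.772.

1.772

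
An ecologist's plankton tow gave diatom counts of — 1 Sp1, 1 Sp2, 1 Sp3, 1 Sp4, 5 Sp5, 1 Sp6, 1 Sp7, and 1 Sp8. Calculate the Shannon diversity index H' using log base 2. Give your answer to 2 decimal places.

Total N = 1+1+1+1+5+1+1+1 = 12, so the proportions are 0.0833, 0.0833, 0.0833, 0.0833, 0.4167, 0.0833, 0.0833, 0.0833 (working shown to 4 dp, full precision carried).
Each pᵢ log₂ pᵢ term: 0.0833×(-3.5850)=-0.2987, 0.0833×(-3.5850)=-0.2987, 0.0833×(-3.5850)=-0.2987, 0.0833×(-3.5850)=-0.2987, 0.4167×(-1.2630)=-0.5263, 0.0833×(-3.5850)=-0.2987, 0.0833×(-3.5850)=-0.2987, 0.0833×(-3.5850)=-0.2987.
Sum = -2.6175, so H' = 2.62.

2.62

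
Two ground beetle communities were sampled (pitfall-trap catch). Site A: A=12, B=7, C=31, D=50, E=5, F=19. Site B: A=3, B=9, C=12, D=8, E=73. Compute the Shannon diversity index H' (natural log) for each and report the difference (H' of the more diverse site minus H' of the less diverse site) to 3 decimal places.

0.509

Site A: N=124, proportions 0.09677, 0.05645, 0.25, 0.40323, 0.04032, 0.15323, giving H' = 1.51797 (working shown to 5 dp, full precision carried).
Site B: N=105, proportions 0.02857, 0.08571, 0.11429, 0.07619, 0.69524, giving H' = 1.00892.
Difference = |1.51797 − 1.00892| = 0.50905, i.e. 0.509 to 3 decimal places.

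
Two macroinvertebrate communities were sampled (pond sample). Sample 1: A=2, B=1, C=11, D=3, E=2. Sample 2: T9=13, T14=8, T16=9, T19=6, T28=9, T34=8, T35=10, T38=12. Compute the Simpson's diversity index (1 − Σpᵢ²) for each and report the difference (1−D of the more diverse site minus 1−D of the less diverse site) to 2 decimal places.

Sample 1: N=19, proportions 0.10526, 0.05263, 0.57895, 0.15789, 0.10526, giving 1−D = 0.61496 (working shown to 5 dp, full precision carried).
Sample 2: N=75, proportions 0.17333, 0.10667, 0.12, 0.08, 0.12, 0.10667, 0.13333, 0.16, giving 1−D = 0.86862.
Difference = |0.61496 − 0.86862| = 0.25366, i.e. 0.25 to 2 decimal places.

0.25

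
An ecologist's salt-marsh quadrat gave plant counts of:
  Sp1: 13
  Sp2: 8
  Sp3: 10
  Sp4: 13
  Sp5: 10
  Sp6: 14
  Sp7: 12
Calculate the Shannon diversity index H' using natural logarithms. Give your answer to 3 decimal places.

Total N = 13+8+10+13+10+14+12 = 80, so the proportions are 0.1625, 0.1, 0.125, 0.1625, 0.125, 0.175, 0.15 (working shown to 5 dp, full precision carried).
Each pᵢ ln pᵢ term: 0.1625×(-1.81708)=-0.29528, 0.1×(-2.30259)=-0.23026, 0.125×(-2.07944)=-0.25993, 0.1625×(-1.81708)=-0.29528, 0.125×(-2.07944)=-0.25993, 0.175×(-1.74297)=-0.30502, 0.15×(-1.89712)=-0.28457.
Sum = -1.93026, so H' = 1.930.

1.930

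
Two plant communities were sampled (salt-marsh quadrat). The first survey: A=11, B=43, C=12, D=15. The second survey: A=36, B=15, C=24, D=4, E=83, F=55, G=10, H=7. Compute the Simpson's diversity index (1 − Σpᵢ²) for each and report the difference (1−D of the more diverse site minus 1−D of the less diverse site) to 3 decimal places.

0.134

The first survey: N=81, proportions 0.1358, 0.53086, 0.14815, 0.18519, giving 1−D = 0.64350 (working shown to 5 dp, full precision carried).
The second survey: N=234, proportions 0.15385, 0.0641, 0.10256, 0.01709, 0.3547, 0.23504, 0.04274, 0.02991, giving 1−D = 0.77763.
Difference = |0.64350 − 0.77763| = 0.13413, i.e. 0.134 to 3 decimal places.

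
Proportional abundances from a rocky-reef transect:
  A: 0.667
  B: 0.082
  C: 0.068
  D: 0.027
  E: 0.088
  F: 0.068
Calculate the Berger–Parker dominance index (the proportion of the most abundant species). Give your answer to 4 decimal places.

The largest proportion is 0.667, i.e. d = 0.6670 to 4 decimal places.

0.6670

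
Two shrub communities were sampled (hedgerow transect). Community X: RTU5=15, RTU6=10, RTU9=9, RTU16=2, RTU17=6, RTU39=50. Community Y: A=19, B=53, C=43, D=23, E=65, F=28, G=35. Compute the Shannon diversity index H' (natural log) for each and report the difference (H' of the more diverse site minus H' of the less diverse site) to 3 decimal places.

Community X: N=92, proportions 0.16304, 0.1087, 0.09783, 0.02174, 0.06522, 0.54348, giving H' = 1.35701 (working shown to 5 dp, full precision carried).
Community Y: N=266, proportions 0.07143, 0.19925, 0.16165, 0.08647, 0.24436, 0.10526, 0.13158, giving H' = 1.86435.
Difference = |1.35701 − 1.86435| = 0.50734, i.e. 0.507 to 3 decimal places.

0.507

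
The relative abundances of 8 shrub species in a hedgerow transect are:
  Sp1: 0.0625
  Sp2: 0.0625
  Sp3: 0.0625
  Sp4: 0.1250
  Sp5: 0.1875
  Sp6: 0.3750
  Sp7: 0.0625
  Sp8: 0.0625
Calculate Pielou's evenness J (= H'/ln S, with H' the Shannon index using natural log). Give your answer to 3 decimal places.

0.869

H' = −Σ pᵢ ln pᵢ = −((-0.17329) + (-0.17329) + (-0.17329) + (-0.25993) + (-0.31387) + (-0.36781) + (-0.17329) + (-0.17329)) = 1.80805 (working shown to 5 dp, full precision carried).
With S = 8 species, ln S = 2.07944, so J = 1.80805/2.07944 = 0.86949, i.e. 0.869 to 3 decimal places.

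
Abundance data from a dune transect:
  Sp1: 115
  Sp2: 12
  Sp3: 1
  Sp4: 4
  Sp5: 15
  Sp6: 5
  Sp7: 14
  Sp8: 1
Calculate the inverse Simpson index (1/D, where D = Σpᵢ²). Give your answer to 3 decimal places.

2.016

Total N = 115+12+1+4+15+5+14+1 = 167, so the proportions are 0.688623, 0.071856, 0.005988, 0.023952, 0.08982, 0.02994, 0.083832, 0.005988 (working shown to 6 dp, full precision carried).
D = 0.688623² + 0.071856² + 0.005988² + 0.023952² + 0.08982² + 0.02994² + 0.083832² + 0.005988² = 0.474201 + 0.005163 + 0.000036 + 0.000574 + 0.008068 + 0.000896 + 0.007028 + 0.000036 = 0.496002.
So 1/D = 2.01612, i.e. 2.016 to 3 decimal places.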